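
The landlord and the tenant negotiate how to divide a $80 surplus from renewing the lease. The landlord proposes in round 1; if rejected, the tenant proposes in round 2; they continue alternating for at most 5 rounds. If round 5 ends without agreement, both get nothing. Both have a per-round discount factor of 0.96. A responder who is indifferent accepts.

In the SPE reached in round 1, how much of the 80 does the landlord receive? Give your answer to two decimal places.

74.10

Round 5 (the landlord proposes): the tenant will accept anything ≥ 0, so the landlord offers 0 and keeps 80.
Round 4 (the tenant proposes): the landlord can get 80 next round, worth 0.96 × 80 = 76.8 now. The tenant offers 76.8 and keeps 80 − 76.8 = 3.2.
Round 3 (the landlord proposes): the tenant can get 3.2 next round, worth 0.96 × 3.2 = 3.072 now, so the landlord offers 3.072, keeping 76.928.
Round 2 (the tenant proposes): the landlord can get 76.928 next round, worth 0.96 × 76.928 = 73.85088 now, so the tenant offers 73.85088, keeping 6.14912.
Round 1 (the landlord proposes): the tenant can get 6.14912 next round, worth 0.96 × 6.14912 = 5.9031552 now, so the landlord offers 5.9031552, keeping 74.0968448.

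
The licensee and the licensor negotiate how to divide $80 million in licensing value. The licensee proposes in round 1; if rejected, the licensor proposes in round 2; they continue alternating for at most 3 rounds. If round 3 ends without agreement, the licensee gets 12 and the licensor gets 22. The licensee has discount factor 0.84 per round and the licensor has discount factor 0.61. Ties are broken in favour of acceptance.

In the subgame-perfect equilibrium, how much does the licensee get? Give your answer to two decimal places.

60.92

Solve by backward induction from round 3.
Round 3 (the licensee proposes): the licensor gets 22 if talks fail, so the licensee offers 22 and keeps 58.
Round 2 (the licensor proposes): the licensee can get 58 next round, worth 0.84 × 58 = 48.72 now; the licensor offers that and keeps 31.28.
Round 1 (the licensee proposes): the licensor can get 31.28 next round, worth 0.61 × 31.28 = 19.0808 now, so the licensee offers 19.0808, keeping 60.9192.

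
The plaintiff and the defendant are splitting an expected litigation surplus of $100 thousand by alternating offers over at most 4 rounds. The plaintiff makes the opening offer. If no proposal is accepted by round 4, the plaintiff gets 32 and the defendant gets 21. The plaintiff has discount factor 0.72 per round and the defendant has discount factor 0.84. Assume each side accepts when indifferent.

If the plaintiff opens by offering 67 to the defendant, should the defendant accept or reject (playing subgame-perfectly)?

Accept

Round 4 (the defendant proposes): the plaintiff gets 32 if talks fail, so the defendant offers 32 and keeps 68.
Round 3 (the plaintiff proposes): the defendant can get 68 next round, worth 0.84 × 68 = 57.12 now, so the plaintiff offers 57.12, keeping 42.88.
Round 2 (the defendant proposes): the plaintiff can get 42.88 next round, worth 0.72 × 42.88 = 30.8736 now; the defendant offers that and keeps 69.1264.
So by rejecting in round 1, the defendant gets 69.1264 next round, worth 0.84 × 69.1264 = 58.066176 now.
Offer 67 ≥ 58.066176, so the defendant accepts.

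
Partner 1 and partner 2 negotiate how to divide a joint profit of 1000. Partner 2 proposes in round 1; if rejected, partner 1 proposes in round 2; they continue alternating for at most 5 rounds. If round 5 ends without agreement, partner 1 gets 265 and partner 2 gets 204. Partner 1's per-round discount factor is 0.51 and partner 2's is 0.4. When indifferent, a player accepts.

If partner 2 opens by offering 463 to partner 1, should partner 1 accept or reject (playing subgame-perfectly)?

Round 5 (partner 2 proposes): partner 1 gets 265 if talks fail, so partner 2 offers 265 and keeps 735.
Round 4 (partner 1 proposes): partner 2 can get 735 next round, worth 0.4 × 735 = 294 now; partner 1 offers that and keeps 706.
Round 3 (partner 2 proposes): partner 1 can get 706 next round, worth 0.51 × 706 = 360.06 now, so partner 2 offers 360.06, keeping 639.94.
Round 2 (partner 1 proposes): partner 2 can get 639.94 next round, worth 0.4 × 639.94 = 255.976 now, so partner 1 offers 255.976, keeping 744.024.
So by rejecting in round 1, partner 1 gets 744.024 next round, worth 0.51 × 744.024 = 379.45224 now.
Offer 463 ≥ 379.45224, so partner 1 accepts.

Accept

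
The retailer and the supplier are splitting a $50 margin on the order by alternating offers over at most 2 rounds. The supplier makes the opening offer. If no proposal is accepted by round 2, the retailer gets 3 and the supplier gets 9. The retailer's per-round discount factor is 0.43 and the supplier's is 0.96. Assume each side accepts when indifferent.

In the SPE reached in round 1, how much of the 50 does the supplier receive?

Round 2 (the retailer proposes): the supplier gets 9 if talks fail, so the retailer offers 9 and keeps 41.
Round 1 (the supplier proposes): the retailer can get 41 next round, worth 0.43 × 41 = 17.63 now; the supplier offers that and keeps 32.37.

32.37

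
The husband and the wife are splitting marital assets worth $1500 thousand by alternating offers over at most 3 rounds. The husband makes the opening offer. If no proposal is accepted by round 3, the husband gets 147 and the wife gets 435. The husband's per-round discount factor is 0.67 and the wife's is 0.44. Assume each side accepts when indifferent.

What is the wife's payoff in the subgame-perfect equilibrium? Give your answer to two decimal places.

346.04

Round 3 (the husband proposes): the wife gets 435 if talks fail, so the husband offers 435 and keeps 1065.
Round 2 (the wife proposes): the husband can get 1065 next round, worth 0.67 × 1065 = 713.55 now, so the wife offers 713.55, keeping 786.45.
Round 1 (the husband proposes): the wife can get 786.45 next round, worth 0.44 × 786.45 = 346.038 now; the husband offers that and keeps 1153.962.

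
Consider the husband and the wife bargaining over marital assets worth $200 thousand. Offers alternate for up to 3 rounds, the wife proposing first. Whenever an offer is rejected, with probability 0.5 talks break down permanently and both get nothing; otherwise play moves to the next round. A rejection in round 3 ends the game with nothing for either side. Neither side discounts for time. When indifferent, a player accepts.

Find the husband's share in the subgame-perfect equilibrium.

50

By backward induction:
Round 3 (the wife proposes): the husband will accept anything ≥ 0, so the wife offers 0 and keeps 200.
Round 2 (the husband proposes): rejecting gives the wife an expected 0.5 × 200 = 100; the husband offers that and keeps 100.
Round 1 (the wife proposes): rejecting gives the husband an expected 0.5 × 100 = 50. The wife offers 50 and keeps 200 − 50 = 150.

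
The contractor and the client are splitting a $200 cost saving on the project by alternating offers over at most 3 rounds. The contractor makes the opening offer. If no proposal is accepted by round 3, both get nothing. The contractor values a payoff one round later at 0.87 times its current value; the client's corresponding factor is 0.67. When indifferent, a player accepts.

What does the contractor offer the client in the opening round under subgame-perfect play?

By backward induction:
Round 3 (the contractor proposes): rejection yields 0 for the client; the contractor offers 0 and keeps 200.
Round 2 (the client proposes): the contractor can get 200 next round, worth 0.87 × 200 = 174 now. The client offers 174 and keeps 200 − 174 = 26.
Round 1 (the contractor proposes): the client can get 26 next round, worth 0.67 × 26 = 17.42 now. The contractor offers 17.42 and keeps 200 − 17.42 = 182.58.

17.42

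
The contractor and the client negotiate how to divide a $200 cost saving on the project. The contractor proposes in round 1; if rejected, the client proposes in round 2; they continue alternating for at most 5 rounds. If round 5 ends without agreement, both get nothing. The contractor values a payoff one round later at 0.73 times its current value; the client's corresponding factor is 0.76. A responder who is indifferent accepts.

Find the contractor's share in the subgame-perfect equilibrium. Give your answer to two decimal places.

Solve by backward induction from round 5.
Round 5 (the contractor proposes): rejection yields 0 for the client; the contractor offers 0 and keeps 200.
Round 4 (the client proposes): the contractor can get 200 next round, worth 0.73 × 200 = 146 now, so the client offers 146, keeping 54.
Round 3 (the contractor proposes): the client can get 54 next round, worth 0.76 × 54 = 41.04 now. The contractor offers 41.04 and keeps 200 − 41.04 = 158.96.
Round 2 (the client proposes): the contractor can get 158.96 next round, worth 0.73 × 158.96 = 116.0408 now; the client offers that and keeps 83.9592.
Round 1 (the contractor proposes): the client can get 83.9592 next round, worth 0.76 × 83.9592 = 63.808992 now, so the contractor offers 63.808992, keeping 136.191008.

136.19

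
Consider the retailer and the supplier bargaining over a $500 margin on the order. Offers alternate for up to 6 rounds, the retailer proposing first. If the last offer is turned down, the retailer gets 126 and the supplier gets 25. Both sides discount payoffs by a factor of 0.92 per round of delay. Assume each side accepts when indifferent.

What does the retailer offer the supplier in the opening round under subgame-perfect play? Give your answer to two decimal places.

314.44

By backward induction:
Round 6 (the supplier proposes): the retailer gets 126 if talks fail, so the supplier offers 126 and keeps 374.
Round 5 (the retailer proposes): the supplier can get 374 next round, worth 0.92 × 374 = 344.08 now; the retailer offers that and keeps 155.92.
Round 4 (the supplier proposes): the retailer can get 155.92 next round, worth 0.92 × 155.92 = 143.4464 now, so the supplier offers 143.4464, keeping 356.5536.
Round 3 (the retailer proposes): the supplier can get 356.5536 next round, worth 0.92 × 356.5536 = 328.029312 now; the retailer offers that and keeps 171.970688.
Round 2 (the supplier proposes): the retailer can get 171.970688 next round, worth 0.92 × 171.970688 = 158.21303296 now. The supplier offers 158.21303296 and keeps 500 − 158.21303296 = 341.78696704.
Round 1 (the retailer proposes): the supplier can get 341.78696704 next round, worth 0.92 × 341.78696704 = 314.4440096768 now. The retailer offers 314.4440096768 and keeps 500 − 314.4440096768 = 185.5559903232.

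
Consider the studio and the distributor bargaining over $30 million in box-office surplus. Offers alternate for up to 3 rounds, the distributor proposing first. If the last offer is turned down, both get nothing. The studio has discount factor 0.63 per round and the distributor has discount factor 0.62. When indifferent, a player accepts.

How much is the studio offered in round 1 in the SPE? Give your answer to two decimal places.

Round 3 (the distributor proposes): rejection yields 0 for the studio; the distributor offers 0 and keeps 30.
Round 2 (the studio proposes): the distributor can get 30 next round, worth 0.62 × 30 = 18.6 now; the studio offers that and keeps 11.4.
Round 1 (the distributor proposes): the studio can get 11.4 next round, worth 0.63 × 11.4 = 7.182 now, so the distributor offers 7.182, keeping 22.818.

7.18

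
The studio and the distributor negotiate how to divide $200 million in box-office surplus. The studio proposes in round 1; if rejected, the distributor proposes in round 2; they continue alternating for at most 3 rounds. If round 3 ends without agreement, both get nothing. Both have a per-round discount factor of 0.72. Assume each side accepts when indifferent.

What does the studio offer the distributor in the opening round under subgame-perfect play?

Round 3 (the studio proposes): the distributor will accept anything ≥ 0, so the studio offers 0 and keeps 200.
Round 2 (the distributor proposes): the studio can get 200 next round, worth 0.72 × 200 = 144 now; the distributor offers that and keeps 56.
Round 1 (the studio proposes): the distributor can get 56 next round, worth 0.72 × 56 = 40.32 now; the studio offers that and keeps 159.68.

40.32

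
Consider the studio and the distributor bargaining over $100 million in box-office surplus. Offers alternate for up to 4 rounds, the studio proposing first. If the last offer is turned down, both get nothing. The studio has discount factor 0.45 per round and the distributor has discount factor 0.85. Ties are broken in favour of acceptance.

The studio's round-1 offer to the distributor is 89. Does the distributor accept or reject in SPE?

Accept

Work out the distributor's continuation value if the offer is rejected.
Round 4 (the distributor proposes): the studio will accept anything ≥ 0, so the distributor offers 0 and keeps 100.
Round 3 (the studio proposes): the distributor can get 100 next round, worth 0.85 × 100 = 85 now. The studio offers 85 and keeps 100 − 85 = 15.
Round 2 (the distributor proposes): the studio can get 15 next round, worth 0.45 × 15 = 6.75 now, so the distributor offers 6.75, keeping 93.25.
So by rejecting in round 1, the distributor gets 93.25 next round, worth 0.85 × 93.25 = 79.2625 now.
Offer 89 ≥ 79.2625, so the distributor accepts.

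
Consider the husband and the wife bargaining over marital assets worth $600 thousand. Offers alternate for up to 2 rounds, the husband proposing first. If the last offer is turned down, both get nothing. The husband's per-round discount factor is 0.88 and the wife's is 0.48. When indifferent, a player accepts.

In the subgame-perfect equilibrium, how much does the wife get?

Round 2 (the wife proposes): the husband will accept anything ≥ 0, so the wife offers 0 and keeps 600.
Round 1 (the husband proposes): the wife can get 600 next round, worth 0.48 × 600 = 288 now, so the husband offers 288, keeping 312.

288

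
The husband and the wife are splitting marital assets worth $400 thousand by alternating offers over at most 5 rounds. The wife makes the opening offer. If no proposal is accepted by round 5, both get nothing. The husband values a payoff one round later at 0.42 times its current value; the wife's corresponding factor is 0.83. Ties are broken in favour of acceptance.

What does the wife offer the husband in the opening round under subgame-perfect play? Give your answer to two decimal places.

38.52

Round 5 (the wife proposes): rejection yields 0 for the husband; the wife offers 0 and keeps 400.
Round 4 (the husband proposes): the wife can get 400 next round, worth 0.83 × 400 = 332 now, so the husband offers 332, keeping 68.
Round 3 (the wife proposes): the husband can get 68 next round, worth 0.42 × 68 = 28.56 now, so the wife offers 28.56, keeping 371.44.
Round 2 (the husband proposes): the wife can get 371.44 next round, worth 0.83 × 371.44 = 308.2952 now; the husband offers that and keeps 91.7048.
Round 1 (the wife proposes): the husband can get 91.7048 next round, worth 0.42 × 91.7048 = 38.516016 now, so the wife offers 38.516016, keeping 361.483984.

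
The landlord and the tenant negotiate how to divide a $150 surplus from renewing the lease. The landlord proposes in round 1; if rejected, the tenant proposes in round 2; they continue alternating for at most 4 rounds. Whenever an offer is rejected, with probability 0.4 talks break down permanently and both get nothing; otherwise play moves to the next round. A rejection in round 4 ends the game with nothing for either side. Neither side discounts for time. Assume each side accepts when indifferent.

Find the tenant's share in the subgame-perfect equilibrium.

68.4

Round 4 (the tenant proposes): the landlord will accept anything ≥ 0, so the tenant offers 0 and keeps 150.
Round 3 (the landlord proposes): rejecting gives the tenant an expected 0.6 × 150 = 90, so the landlord offers 90, keeping 60.
Round 2 (the tenant proposes): rejecting gives the landlord an expected 0.6 × 60 = 36, so the tenant offers 36, keeping 114.
Round 1 (the landlord proposes): rejecting gives the tenant an expected 0.6 × 114 = 68.4. The landlord offers 68.4 and keeps 150 − 68.4 = 81.6.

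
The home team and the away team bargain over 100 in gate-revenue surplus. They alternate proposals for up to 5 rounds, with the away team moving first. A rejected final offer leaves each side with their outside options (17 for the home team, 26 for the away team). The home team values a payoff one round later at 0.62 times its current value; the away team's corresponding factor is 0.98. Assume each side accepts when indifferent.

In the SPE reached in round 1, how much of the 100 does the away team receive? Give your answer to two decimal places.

By backward induction:
Round 5 (the away team proposes): the home team gets 17 if talks fail, so the away team offers 17 and keeps 83.
Round 4 (the home team proposes): the away team can get 83 next round, worth 0.98 × 83 = 81.34 now. The home team offers 81.34 and keeps 100 − 81.34 = 18.66.
Round 3 (the away team proposes): the home team can get 18.66 next round, worth 0.62 × 18.66 = 11.5692 now, so the away team offers 11.5692, keeping 88.4308.
Round 2 (the home team proposes): the away team can get 88.4308 next round, worth 0.98 × 88.4308 = 86.662184 now; the home team offers that and keeps 13.337816.
Round 1 (the away team proposes): the home team can get 13.337816 next round, worth 0.62 × 13.337816 = 8.26944592 now; the away team offers that and keeps 91.73055408.

91.73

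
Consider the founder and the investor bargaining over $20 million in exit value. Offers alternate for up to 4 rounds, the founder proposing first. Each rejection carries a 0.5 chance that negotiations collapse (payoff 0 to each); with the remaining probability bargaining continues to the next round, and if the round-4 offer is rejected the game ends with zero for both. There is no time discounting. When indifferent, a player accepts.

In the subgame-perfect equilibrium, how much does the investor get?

By backward induction:
Round 4 (the investor proposes): the founder will accept anything ≥ 0, so the investor offers 0 and keeps 20.
Round 3 (the founder proposes): rejecting gives the investor an expected 0.5 × 20 = 10. The founder offers 10 and keeps 20 − 10 = 10.
Round 2 (the investor proposes): rejecting gives the founder an expected 0.5 × 10 = 5; the investor offers that and keeps 15.
Round 1 (the founder proposes): rejecting gives the investor an expected 0.5 × 15 = 7.5, so the founder offers 7.5, keeping 12.5.

7.5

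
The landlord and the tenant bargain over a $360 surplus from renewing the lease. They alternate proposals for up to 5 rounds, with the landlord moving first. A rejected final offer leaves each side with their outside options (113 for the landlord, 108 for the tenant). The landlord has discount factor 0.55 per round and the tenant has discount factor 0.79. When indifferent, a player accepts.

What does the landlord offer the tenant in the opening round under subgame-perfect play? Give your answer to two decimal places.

203.98

Solve by backward induction from round 5.
Round 5 (the landlord proposes): the tenant gets 108 if talks fail, so the landlord offers 108 and keeps 252.
Round 4 (the tenant proposes): the landlord can get 252 next round, worth 0.55 × 252 = 138.6 now. The tenant offers 138.6 and keeps 360 − 138.6 = 221.4.
Round 3 (the landlord proposes): the tenant can get 221.4 next round, worth 0.79 × 221.4 = 174.906 now. The landlord offers 174.906 and keeps 360 − 174.906 = 185.094.
Round 2 (the tenant proposes): the landlord can get 185.094 next round, worth 0.55 × 185.094 = 101.8017 now. The tenant offers 101.8017 and keeps 360 − 101.8017 = 258.1983.
Round 1 (the landlord proposes): the tenant can get 258.1983 next round, worth 0.79 × 258.1983 = 203.976657 now. The landlord offers 203.976657 and keeps 360 − 203.976657 = 156.023343.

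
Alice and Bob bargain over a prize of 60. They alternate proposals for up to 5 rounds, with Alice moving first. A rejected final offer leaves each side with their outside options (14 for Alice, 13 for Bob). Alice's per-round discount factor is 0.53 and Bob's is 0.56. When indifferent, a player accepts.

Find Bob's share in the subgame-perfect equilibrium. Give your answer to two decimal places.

Round 5 (Alice proposes): Bob gets 13 if talks fail, so Alice offers 13 and keeps 47.
Round 4 (Bob proposes): Alice can get 47 next round, worth 0.53 × 47 = 24.91 now, so Bob offers 24.91, keeping 35.09.
Round 3 (Alice proposes): Bob can get 35.09 next round, worth 0.56 × 35.09 = 19.6504 now. Alice offers 19.6504 and keeps 60 − 19.6504 = 40.3496.
Round 2 (Bob proposes): Alice can get 40.3496 next round, worth 0.53 × 40.3496 = 21.385288 now; Bob offers that and keeps 38.614712.
Round 1 (Alice proposes): Bob can get 38.614712 next round, worth 0.56 × 38.614712 = 21.62423872 now. Alice offers 21.62423872 and keeps 60 − 21.62423872 = 38.37576128.

21.62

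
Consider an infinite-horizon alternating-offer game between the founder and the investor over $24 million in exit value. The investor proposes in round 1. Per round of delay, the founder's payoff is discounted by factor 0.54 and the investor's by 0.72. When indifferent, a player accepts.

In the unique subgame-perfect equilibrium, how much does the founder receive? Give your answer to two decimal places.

When the investor proposes, the founder accepts any offer worth at least 0.54 times what the founder would get by proposing next round; and vice versa.
This gives x = 24 − 0.54y and y = 24 − 0.72x, where x and y are each side's share when it proposes.
Hence (1 − 0.54·0.72)x = 24(1 − 0.54), i.e. 0.6112·x = 11.04.
x ≈ 18.0628; the founder's share is 24 − x ≈ 5.9372.

5.94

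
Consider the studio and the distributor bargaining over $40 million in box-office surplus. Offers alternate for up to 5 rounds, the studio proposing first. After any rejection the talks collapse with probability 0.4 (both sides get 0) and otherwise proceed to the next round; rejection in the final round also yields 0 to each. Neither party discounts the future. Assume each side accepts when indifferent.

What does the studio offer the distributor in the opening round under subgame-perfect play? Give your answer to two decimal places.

13.06

By backward induction:
Round 5 (the studio proposes): the distributor will accept anything ≥ 0, so the studio offers 0 and keeps 40.
Round 4 (the distributor proposes): rejecting gives the studio an expected 0.6 × 40 = 24; the distributor offers that and keeps 16.
Round 3 (the studio proposes): rejecting gives the distributor an expected 0.6 × 16 = 9.6; the studio offers that and keeps 30.4.
Round 2 (the distributor proposes): rejecting gives the studio an expected 0.6 × 30.4 = 18.24, so the distributor offers 18.24, keeping 21.76.
Round 1 (the studio proposes): rejecting gives the distributor an expected 0.6 × 21.76 = 13.056. The studio offers 13.056 and keeps 40 − 13.056 = 26.944.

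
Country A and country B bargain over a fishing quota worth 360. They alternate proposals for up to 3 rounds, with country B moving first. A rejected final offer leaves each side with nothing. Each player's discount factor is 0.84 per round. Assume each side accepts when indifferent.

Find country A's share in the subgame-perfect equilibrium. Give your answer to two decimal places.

By backward induction:
Round 3 (country B proposes): country A will accept anything ≥ 0, so country B offers 0 and keeps 360.
Round 2 (country A proposes): country B can get 360 next round, worth 0.84 × 360 = 302.4 now, so country A offers 302.4, keeping 57.6.
Round 1 (country B proposes): country A can get 57.6 next round, worth 0.84 × 57.6 = 48.384 now, so country B offers 48.384, keeping 311.616.

48.38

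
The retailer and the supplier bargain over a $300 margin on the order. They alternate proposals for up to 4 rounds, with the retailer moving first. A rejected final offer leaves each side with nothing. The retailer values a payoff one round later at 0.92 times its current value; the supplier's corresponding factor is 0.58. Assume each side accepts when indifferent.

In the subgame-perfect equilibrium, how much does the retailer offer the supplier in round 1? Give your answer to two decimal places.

Round 4 (the supplier proposes): the retailer will accept anything ≥ 0, so the supplier offers 0 and keeps 300.
Round 3 (the retailer proposes): the supplier can get 300 next round, worth 0.58 × 300 = 174 now, so the retailer offers 174, keeping 126.
Round 2 (the supplier proposes): the retailer can get 126 next round, worth 0.92 × 126 = 115.92 now. The supplier offers 115.92 and keeps 300 − 115.92 = 184.08.
Round 1 (the retailer proposes): the supplier can get 184.08 next round, worth 0.58 × 184.08 = 106.7664 now, so the retailer offers 106.7664, keeping 193.2336.

106.77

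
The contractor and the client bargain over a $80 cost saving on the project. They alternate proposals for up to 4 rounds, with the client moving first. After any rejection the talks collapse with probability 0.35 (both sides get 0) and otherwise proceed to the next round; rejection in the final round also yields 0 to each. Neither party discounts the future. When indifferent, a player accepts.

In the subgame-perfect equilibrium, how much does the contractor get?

By backward induction:
Round 4 (the contractor proposes): the client will accept anything ≥ 0, so the contractor offers 0 and keeps 80.
Round 3 (the client proposes): rejecting gives the contractor an expected 0.65 × 80 = 52; the client offers that and keeps 28.
Round 2 (the contractor proposes): rejecting gives the client an expected 0.65 × 28 = 18.2. The contractor offers 18.2 and keeps 80 − 18.2 = 61.8.
Round 1 (the client proposes): rejecting gives the contractor an expected 0.65 × 61.8 = 40.17, so the client offers 40.17, keeping 39.83.

40.17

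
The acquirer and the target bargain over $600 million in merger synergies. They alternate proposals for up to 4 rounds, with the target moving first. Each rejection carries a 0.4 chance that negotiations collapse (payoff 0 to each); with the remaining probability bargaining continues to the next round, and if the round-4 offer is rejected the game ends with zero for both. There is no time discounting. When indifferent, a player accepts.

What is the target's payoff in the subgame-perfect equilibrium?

Round 4 (the acquirer proposes): rejection yields 0 for the target; the acquirer offers 0 and keeps 600.
Round 3 (the target proposes): rejecting gives the acquirer an expected 0.6 × 600 = 360. The target offers 360 and keeps 600 − 360 = 240.
Round 2 (the acquirer proposes): rejecting gives the target an expected 0.6 × 240 = 144, so the acquirer offers 144, keeping 456.
Round 1 (the target proposes): rejecting gives the acquirer an expected 0.6 × 456 = 273.6. The target offers 273.6 and keeps 600 − 273.6 = 326.4.

326.4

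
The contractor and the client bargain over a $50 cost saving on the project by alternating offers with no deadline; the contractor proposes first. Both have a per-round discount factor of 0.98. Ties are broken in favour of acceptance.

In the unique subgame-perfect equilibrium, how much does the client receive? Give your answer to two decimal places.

In a stationary SPE each proposer offers the other exactly their discounted continuation value.
If the contractor keeps x when proposing and the client keeps y when proposing, then x = 50 − 0.98y and y = 50 − 0.98x.
Solving: x = 50(1 − 0.98) / (1 − 0.98·0.98) = 1 / 0.0396 ≈ 25.2525.
The client gets 50 − 25.2525 ≈ 24.7475.

24.75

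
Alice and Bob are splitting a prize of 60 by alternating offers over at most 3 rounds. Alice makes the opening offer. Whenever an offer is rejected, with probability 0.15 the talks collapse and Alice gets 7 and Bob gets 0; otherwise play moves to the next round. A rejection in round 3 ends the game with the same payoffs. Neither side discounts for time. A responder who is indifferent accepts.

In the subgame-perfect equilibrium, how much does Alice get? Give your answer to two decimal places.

Round 3 (Alice proposes): Bob will accept anything ≥ 0, so Alice offers 0 and keeps 60.
Round 2 (Bob proposes): rejecting gives Alice an expected 0.85 × 60 + 0.15 × 7 = 52.05; Bob offers that and keeps 7.95.
Round 1 (Alice proposes): rejecting gives Bob an expected 0.85 × 7.95 = 6.7575. Alice offers 6.7575 and keeps 60 − 6.7575 = 53.2425.

53.24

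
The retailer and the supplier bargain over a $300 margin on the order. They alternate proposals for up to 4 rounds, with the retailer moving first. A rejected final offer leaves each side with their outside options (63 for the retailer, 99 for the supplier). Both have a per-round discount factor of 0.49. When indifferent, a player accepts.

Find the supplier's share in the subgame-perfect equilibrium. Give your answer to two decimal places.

Round 4 (the supplier proposes): the retailer gets 63 if talks fail, so the supplier offers 63 and keeps 237.
Round 3 (the retailer proposes): the supplier can get 237 next round, worth 0.49 × 237 = 116.13 now. The retailer offers 116.13 and keeps 300 − 116.13 = 183.87.
Round 2 (the supplier proposes): the retailer can get 183.87 next round, worth 0.49 × 183.87 = 90.0963 now. The supplier offers 90.0963 and keeps 300 − 90.0963 = 209.9037.
Round 1 (the retailer proposes): the supplier can get 209.9037 next round, worth 0.49 × 209.9037 = 102.852813 now; the retailer offers that and keeps 197.147187.

102.85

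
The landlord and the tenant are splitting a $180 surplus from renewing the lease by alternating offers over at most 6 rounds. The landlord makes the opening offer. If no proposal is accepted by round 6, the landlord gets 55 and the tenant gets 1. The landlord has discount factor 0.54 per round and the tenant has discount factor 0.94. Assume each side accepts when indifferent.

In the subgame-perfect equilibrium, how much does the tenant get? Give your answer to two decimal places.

147.61

Round 6 (the tenant proposes): the landlord gets 55 if talks fail, so the tenant offers 55 and keeps 125.
Round 5 (the landlord proposes): the tenant can get 125 next round, worth 0.94 × 125 = 117.5 now, so the landlord offers 117.5, keeping 62.5.
Round 4 (the tenant proposes): the landlord can get 62.5 next round, worth 0.54 × 62.5 = 33.75 now, so the tenant offers 33.75, keeping 146.25.
Round 3 (the landlord proposes): the tenant can get 146.25 next round, worth 0.94 × 146.25 = 137.475 now, so the landlord offers 137.475, keeping 42.525.
Round 2 (the tenant proposes): the landlord can get 42.525 next round, worth 0.54 × 42.525 = 22.9635 now. The tenant offers 22.9635 and keeps 180 − 22.9635 = 157.0365.
Round 1 (the landlord proposes): the tenant can get 157.0365 next round, worth 0.94 × 157.0365 = 147.61431 now, so the landlord offers 147.61431, keeping 32.38569.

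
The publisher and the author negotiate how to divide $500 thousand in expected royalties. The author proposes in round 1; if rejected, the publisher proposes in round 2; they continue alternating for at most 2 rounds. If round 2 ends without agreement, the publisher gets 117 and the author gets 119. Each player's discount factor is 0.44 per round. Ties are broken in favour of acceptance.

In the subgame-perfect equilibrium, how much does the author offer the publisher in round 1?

Round 2 (the publisher proposes): the author gets 119 if talks fail, so the publisher offers 119 and keeps 381.
Round 1 (the author proposes): the publisher can get 381 next round, worth 0.44 × 381 = 167.64 now, so the author offers 167.64, keeping 332.36.

167.64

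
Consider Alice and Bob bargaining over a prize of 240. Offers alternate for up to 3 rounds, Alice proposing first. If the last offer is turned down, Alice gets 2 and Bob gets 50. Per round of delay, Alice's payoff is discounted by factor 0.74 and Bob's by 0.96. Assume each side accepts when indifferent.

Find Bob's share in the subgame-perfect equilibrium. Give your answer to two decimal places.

By backward induction:
Round 3 (Alice proposes): Bob gets 50 if talks fail, so Alice offers 50 and keeps 190.
Round 2 (Bob proposes): Alice can get 190 next round, worth 0.74 × 190 = 140.6 now; Bob offers that and keeps 99.4.
Round 1 (Alice proposes): Bob can get 99.4 next round, worth 0.96 × 99.4 = 95.424 now; Alice offers that and keeps 144.576.

95.42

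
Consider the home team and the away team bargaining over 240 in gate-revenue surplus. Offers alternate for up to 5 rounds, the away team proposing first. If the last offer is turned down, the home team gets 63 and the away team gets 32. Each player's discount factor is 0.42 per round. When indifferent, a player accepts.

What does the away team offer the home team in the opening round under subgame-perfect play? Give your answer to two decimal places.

Round 5 (the away team proposes): the home team gets 63 if talks fail, so the away team offers 63 and keeps 177.
Round 4 (the home team proposes): the away team can get 177 next round, worth 0.42 × 177 = 74.34 now, so the home team offers 74.34, keeping 165.66.
Round 3 (the away team proposes): the home team can get 165.66 next round, worth 0.42 × 165.66 = 69.5772 now. The away team offers 69.5772 and keeps 240 − 69.5772 = 170.4228.
Round 2 (the home team proposes): the away team can get 170.4228 next round, worth 0.42 × 170.4228 = 71.577576 now, so the home team offers 71.577576, keeping 168.422424.
Round 1 (the away team proposes): the home team can get 168.422424 next round, worth 0.42 × 168.422424 = 70.73741808 now; the away team offers that and keeps 169.26258192.

70.74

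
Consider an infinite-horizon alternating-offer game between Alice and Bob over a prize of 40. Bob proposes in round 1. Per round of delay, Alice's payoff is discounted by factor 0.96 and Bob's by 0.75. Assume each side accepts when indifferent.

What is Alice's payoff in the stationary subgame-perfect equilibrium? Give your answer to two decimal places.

Let x be Bob's share when Bob proposes and y be Alice's share when Alice proposes.
Alice accepts iff offered ≥ 0.96·y, so x = 40 − 0.96y. Symmetrically y = 40 − 0.75x.
Substituting: x = 40 − 0.96(40 − 0.75x), giving x(1 − 0.75·0.96) = 40(1 − 0.96).
So x = 40 × 0.04 / 0.28 ≈ 5.7143, and Alice receives 40 − x ≈ 34.2857.

34.29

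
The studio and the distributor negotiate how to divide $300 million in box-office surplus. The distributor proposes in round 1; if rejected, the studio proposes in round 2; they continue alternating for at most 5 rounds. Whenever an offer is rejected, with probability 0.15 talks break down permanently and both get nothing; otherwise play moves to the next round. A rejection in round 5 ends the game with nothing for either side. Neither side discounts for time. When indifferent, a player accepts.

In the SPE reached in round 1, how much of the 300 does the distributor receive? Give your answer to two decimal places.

Round 5 (the distributor proposes): the studio will accept anything ≥ 0, so the distributor offers 0 and keeps 300.
Round 4 (the studio proposes): rejecting gives the distributor an expected 0.85 × 300 = 255, so the studio offers 255, keeping 45.
Round 3 (the distributor proposes): rejecting gives the studio an expected 0.85 × 45 = 38.25. The distributor offers 38.25 and keeps 300 − 38.25 = 261.75.
Round 2 (the studio proposes): rejecting gives the distributor an expected 0.85 × 261.75 = 222.4875; the studio offers that and keeps 77.5125.
Round 1 (the distributor proposes): rejecting gives the studio an expected 0.85 × 77.5125 = 65.885625. The distributor offers 65.885625 and keeps 300 − 65.885625 = 234.114375.

234.11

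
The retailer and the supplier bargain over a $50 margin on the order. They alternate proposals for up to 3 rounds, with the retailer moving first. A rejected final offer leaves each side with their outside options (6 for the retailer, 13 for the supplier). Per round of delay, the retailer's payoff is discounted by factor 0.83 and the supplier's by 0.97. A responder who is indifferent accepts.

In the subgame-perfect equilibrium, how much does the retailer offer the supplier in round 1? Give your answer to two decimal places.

18.71

Round 3 (the retailer proposes): the supplier gets 13 if talks fail, so the retailer offers 13 and keeps 37.
Round 2 (the supplier proposes): the retailer can get 37 next round, worth 0.83 × 37 = 30.71 now; the supplier offers that and keeps 19.29.
Round 1 (the retailer proposes): the supplier can get 19.29 next round, worth 0.97 × 19.29 = 18.7113 now; the retailer offers that and keeps 31.2887.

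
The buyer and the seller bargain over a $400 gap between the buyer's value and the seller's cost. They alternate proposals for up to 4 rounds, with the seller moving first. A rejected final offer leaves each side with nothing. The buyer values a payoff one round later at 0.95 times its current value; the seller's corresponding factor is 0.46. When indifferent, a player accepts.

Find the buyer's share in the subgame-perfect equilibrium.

Solve by backward induction from round 4.
Round 4 (the buyer proposes): the seller will accept anything ≥ 0, so the buyer offers 0 and keeps 400.
Round 3 (the seller proposes): the buyer can get 400 next round, worth 0.95 × 400 = 380 now, so the seller offers 380, keeping 20.
Round 2 (the buyer proposes): the seller can get 20 next round, worth 0.46 × 20 = 9.2 now, so the buyer offers 9.2, keeping 390.8.
Round 1 (the seller proposes): the buyer can get 390.8 next round, worth 0.95 × 390.8 = 371.26 now; the seller offers that and keeps 28.74.

371.26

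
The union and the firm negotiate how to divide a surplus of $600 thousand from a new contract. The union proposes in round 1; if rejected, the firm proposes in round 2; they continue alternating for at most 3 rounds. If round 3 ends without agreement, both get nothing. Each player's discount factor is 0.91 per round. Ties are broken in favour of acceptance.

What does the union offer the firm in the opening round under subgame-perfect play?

49.14

Round 3 (the union proposes): rejection yields 0 for the firm; the union offers 0 and keeps 600.
Round 2 (the firm proposes): the union can get 600 next round, worth 0.91 × 600 = 546 now. The firm offers 546 and keeps 600 − 546 = 54.
Round 1 (the union proposes): the firm can get 54 next round, worth 0.91 × 54 = 49.14 now, so the union offers 49.14, keeping 550.86.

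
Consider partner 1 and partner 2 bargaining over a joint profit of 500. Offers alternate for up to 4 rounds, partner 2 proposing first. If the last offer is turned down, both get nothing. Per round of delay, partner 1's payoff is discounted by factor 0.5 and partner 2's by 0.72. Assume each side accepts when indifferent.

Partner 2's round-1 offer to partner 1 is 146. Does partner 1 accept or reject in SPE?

Work out partner 1's continuation value if the offer is rejected.
Round 4 (partner 1 proposes): rejection yields 0 for partner 2; partner 1 offers 0 and keeps 500.
Round 3 (partner 2 proposes): partner 1 can get 500 next round, worth 0.5 × 500 = 250 now. Partner 2 offers 250 and keeps 500 − 250 = 250.
Round 2 (partner 1 proposes): partner 2 can get 250 next round, worth 0.72 × 250 = 180 now; partner 1 offers that and keeps 320.
So by rejecting in round 1, partner 1 gets 320 next round, worth 0.5 × 320 = 160 now.
Offer 146 < 160, so partner 1 rejects.

Reject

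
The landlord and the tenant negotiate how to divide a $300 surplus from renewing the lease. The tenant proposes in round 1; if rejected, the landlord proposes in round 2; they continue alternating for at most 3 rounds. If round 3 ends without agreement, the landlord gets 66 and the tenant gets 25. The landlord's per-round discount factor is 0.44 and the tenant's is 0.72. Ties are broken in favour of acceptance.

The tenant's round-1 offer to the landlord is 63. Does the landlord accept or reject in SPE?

Work out the landlord's continuation value if the offer is rejected.
Round 3 (the tenant proposes): the landlord gets 66 if talks fail, so the tenant offers 66 and keeps 234.
Round 2 (the landlord proposes): the tenant can get 234 next round, worth 0.72 × 234 = 168.48 now. The landlord offers 168.48 and keeps 300 − 168.48 = 131.52.
So by rejecting in round 1, the landlord gets 131.52 next round, worth 0.44 × 131.52 = 57.8688 now.
Offer 63 ≥ 57.8688, so the landlord accepts.

Accept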